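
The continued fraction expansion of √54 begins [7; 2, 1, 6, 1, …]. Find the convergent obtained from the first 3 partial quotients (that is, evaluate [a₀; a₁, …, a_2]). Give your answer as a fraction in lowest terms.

22/3

Start with 1.
2 + 1/(1/1) = 2 + 1/1 = 3/1
7 + 1/(3/1) = 7 + 1/3 = 22/3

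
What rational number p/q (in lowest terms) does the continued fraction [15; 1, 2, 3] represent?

a_0 = 15: 15/1
a_1 = 1: 16/1
a_2 = 2: 47/3
a_3 = 3: 157/10

157/10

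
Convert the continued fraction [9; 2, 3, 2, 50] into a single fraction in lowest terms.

7616/807

Collapse the nested fraction from the inside out:
Start with 50.
2 + 1/(50/1) = 2 + 1/50 = 101/50
3 + 1/(101/50) = 3 + 50/101 = 353/101
2 + 1/(353/101) = 2 + 101/353 = 807/353
9 + 1/(807/353) = 9 + 353/807 = 7616/807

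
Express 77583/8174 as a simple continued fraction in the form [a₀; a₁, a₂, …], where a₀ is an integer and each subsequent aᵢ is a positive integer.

⌊77583/8174⌋ = 9, remainder 4017
⌊8174/4017⌋ = 2, remainder 140
⌊4017/140⌋ = 28, remainder 97
⌊140/97⌋ = 1, remainder 43
⌊97/43⌋ = 2, remainder 11
⌊43/11⌋ = 3, remainder 10
⌊11/10⌋ = 1, remainder 1
⌊10/1⌋ = 10, remainder 0

[9; 2, 28, 1, 2, 3, 1, 10]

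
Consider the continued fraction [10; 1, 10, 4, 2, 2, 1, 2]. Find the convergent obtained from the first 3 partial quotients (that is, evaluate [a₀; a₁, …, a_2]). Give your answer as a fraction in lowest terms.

120/11

Start with 10.
1 + 1/(10/1) = 1 + 1/10 = 11/10
10 + 1/(11/10) = 10 + 10/11 = 120/11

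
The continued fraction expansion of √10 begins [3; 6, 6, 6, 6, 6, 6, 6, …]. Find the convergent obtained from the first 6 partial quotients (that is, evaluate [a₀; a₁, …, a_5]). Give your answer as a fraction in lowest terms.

Starting at the tail and folding back:
Start with 6.
6 + 1/(6/1) = 6 + 1/6 = 37/6
6 + 1/(37/6) = 6 + 6/37 = 228/37
6 + 1/(228/37) = 6 + 37/228 = 1405/228
6 + 1/(1405/228) = 6 + 228/1405 = 8658/1405
3 + 1/(8658/1405) = 3 + 1405/8658 = 27379/8658

27379/8658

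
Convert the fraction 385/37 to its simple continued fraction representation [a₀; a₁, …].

[10; 2, 2, 7]

Apply division with remainder until the remainder is 0:
⌊385/37⌋ = 10, remainder 15
⌊37/15⌋ = 2, remainder 7
⌊15/7⌋ = 2, remainder 1
⌊7/1⌋ = 7, remainder 0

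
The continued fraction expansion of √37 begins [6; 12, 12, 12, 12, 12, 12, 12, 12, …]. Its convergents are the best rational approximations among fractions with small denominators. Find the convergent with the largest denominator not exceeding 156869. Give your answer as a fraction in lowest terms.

a_0 = 6: 6/1  (≤ bound)
a_1 = 12: 73/12  (≤ bound)
a_2 = 12: 882/145  (≤ bound)
a_3 = 12: 10657/1752  (≤ bound)
a_4 = 12: 128766/21169  (≤ bound)
a_5 = 12: 1555849/255780  (> 156869, stop)

128766/21169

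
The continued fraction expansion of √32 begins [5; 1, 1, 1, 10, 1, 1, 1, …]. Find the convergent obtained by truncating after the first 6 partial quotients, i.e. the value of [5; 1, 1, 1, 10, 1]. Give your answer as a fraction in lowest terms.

Start with 1.
10 + 1/(1/1) = 10 + 1/1 = 11/1
1 + 1/(11/1) = 1 + 1/11 = 12/11
1 + 1/(12/11) = 1 + 11/12 = 23/12
1 + 1/(23/12) = 1 + 12/23 = 35/23
5 + 1/(35/23) = 5 + 23/35 = 198/35

198/35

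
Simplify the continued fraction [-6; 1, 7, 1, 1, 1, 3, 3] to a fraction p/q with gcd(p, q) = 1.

-1591/311

Start with 3.
3 + 1/(3/1) = 3 + 1/3 = 10/3
1 + 1/(10/3) = 1 + 3/10 = 13/10
1 + 1/(13/10) = 1 + 10/13 = 23/13
1 + 1/(23/13) = 1 + 13/23 = 36/23
7 + 1/(36/23) = 7 + 23/36 = 275/36
1 + 1/(275/36) = 1 + 36/275 = 311/275
-6 + 1/(311/275) = -6 + 275/311 = -1591/311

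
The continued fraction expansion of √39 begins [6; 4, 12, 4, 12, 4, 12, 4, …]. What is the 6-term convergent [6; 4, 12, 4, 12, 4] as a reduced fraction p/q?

62425/9996

Start with 4.
12 + 1/(4/1) = 12 + 1/4 = 49/4
4 + 1/(49/4) = 4 + 4/49 = 200/49
12 + 1/(200/49) = 12 + 49/200 = 2449/200
4 + 1/(2449/200) = 4 + 200/2449 = 9996/2449
6 + 1/(9996/2449) = 6 + 2449/9996 = 62425/9996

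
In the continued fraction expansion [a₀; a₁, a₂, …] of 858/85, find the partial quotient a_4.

⌊858/85⌋ = 10, remainder 8
⌊85/8⌋ = 10, remainder 5
⌊8/5⌋ = 1, remainder 3
⌊5/3⌋ = 1, remainder 2
⌊3/2⌋ = 1, remainder 1

1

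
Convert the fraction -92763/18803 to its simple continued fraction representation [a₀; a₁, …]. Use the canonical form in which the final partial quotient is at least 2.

-92763 = -5·18803 + 1252, so a_0 = -5
18803 = 15·1252 + 23, so a_1 = 15
1252 = 54·23 + 10, so a_2 = 54
23 = 2·10 + 3, so a_3 = 2
10 = 3·3 + 1, so a_4 = 3
3 = 3·1 + 0, so a_5 = 3

[-5; 15, 54, 2, 3, 3]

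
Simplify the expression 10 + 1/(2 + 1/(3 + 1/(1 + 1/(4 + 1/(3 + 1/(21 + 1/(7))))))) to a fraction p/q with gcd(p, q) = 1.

Start with 7.
21 + 1/(7/1) = 21 + 1/7 = 148/7
3 + 1/(148/7) = 3 + 7/148 = 451/148
4 + 1/(451/148) = 4 + 148/451 = 1952/451
1 + 1/(1952/451) = 1 + 451/1952 = 2403/1952
3 + 1/(2403/1952) = 3 + 1952/2403 = 9161/2403
2 + 1/(9161/2403) = 2 + 2403/9161 = 20725/9161
10 + 1/(20725/9161) = 10 + 9161/20725 = 216411/20725

216411/20725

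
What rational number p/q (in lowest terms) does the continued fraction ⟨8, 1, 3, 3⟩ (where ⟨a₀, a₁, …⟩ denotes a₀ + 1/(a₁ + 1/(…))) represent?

a_0 = 8: 8/1
a_1 = 1: 9/1
a_2 = 3: 35/4
a_3 = 3: 114/13

114/13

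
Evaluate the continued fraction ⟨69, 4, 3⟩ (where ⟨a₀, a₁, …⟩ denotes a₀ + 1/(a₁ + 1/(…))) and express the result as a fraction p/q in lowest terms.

900/13

Build up convergents one term at a time:
a_0 = 69: 69/1
a_1 = 4: 277/4
a_2 = 3: 900/13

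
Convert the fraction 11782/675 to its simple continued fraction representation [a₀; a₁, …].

[17; 2, 5, 30, 2]

Apply division with remainder until the remainder is 0:
⌊11782/675⌋ = 17, remainder 307
⌊675/307⌋ = 2, remainder 61
⌊307/61⌋ = 5, remainder 2
⌊61/2⌋ = 30, remainder 1
⌊2/1⌋ = 2, remainder 0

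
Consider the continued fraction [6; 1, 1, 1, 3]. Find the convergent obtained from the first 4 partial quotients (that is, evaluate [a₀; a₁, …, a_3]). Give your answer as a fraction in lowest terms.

20/3

a_0 = 6: 6/1
a_1 = 1: 7/1
a_2 = 1: 13/2
a_3 = 1: 20/3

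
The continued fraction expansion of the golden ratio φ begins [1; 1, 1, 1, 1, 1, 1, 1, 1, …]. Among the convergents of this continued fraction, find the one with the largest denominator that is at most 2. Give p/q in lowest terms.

3/2

List convergents until the denominator exceeds the bound:
a_0 = 1: 1/1  (≤ bound)
a_1 = 1: 2/1  (≤ bound)
a_2 = 1: 3/2  (≤ bound)
a_3 = 1: 5/3  (> 2, stop)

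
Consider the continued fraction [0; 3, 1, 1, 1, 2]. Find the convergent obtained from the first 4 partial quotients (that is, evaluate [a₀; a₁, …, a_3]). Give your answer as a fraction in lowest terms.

2/7

a_0 = 0: 0/1
a_1 = 3: 1/3
a_2 = 1: 1/4
a_3 = 1: 2/7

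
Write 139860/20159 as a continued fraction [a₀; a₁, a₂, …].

[6; 1, 15, 11, 3, 2, 7, 2]

139860 ÷ 20159 → quotient 6, remainder 18906
20159 ÷ 18906 → quotient 1, remainder 1253
18906 ÷ 1253 → quotient 15, remainder 111
1253 ÷ 111 → quotient 11, remainder 32
111 ÷ 32 → quotient 3, remainder 15
32 ÷ 15 → quotient 2, remainder 2
15 ÷ 2 → quotient 7, remainder 1
2 ÷ 1 → quotient 2, remainder 0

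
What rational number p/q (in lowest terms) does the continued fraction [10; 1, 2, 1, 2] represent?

Start with 2.
1 + 1/(2/1) = 1 + 1/2 = 3/2
2 + 1/(3/2) = 2 + 2/3 = 8/3
1 + 1/(8/3) = 1 + 3/8 = 11/8
10 + 1/(11/8) = 10 + 8/11 = 118/11

118/11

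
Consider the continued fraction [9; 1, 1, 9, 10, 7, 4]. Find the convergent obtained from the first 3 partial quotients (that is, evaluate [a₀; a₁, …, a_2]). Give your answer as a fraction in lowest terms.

Start with 1.
1 + 1/(1/1) = 1 + 1/1 = 2/1
9 + 1/(2/1) = 9 + 1/2 = 19/2

19/2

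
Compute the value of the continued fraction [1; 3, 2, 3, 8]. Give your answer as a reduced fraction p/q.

Work from the innermost term outward:
Start with 8.
3 + 1/(8/1) = 3 + 1/8 = 25/8
2 + 1/(25/8) = 2 + 8/25 = 58/25
3 + 1/(58/25) = 3 + 25/58 = 199/58
1 + 1/(199/58) = 1 + 58/199 = 257/199

257/199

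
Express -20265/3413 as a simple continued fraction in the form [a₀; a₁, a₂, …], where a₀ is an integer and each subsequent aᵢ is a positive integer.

[-6; 16, 42, 1, 1, 2]

-20265 ÷ 3413 → quotient -6, remainder 213
3413 ÷ 213 → quotient 16, remainder 5
213 ÷ 5 → quotient 42, remainder 3
5 ÷ 3 → quotient 1, remainder 2
3 ÷ 2 → quotient 1, remainder 1
2 ÷ 1 → quotient 2, remainder 0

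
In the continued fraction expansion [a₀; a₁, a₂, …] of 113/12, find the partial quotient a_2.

113 = 9·12 + 5, so a_0 = 9
12 = 2·5 + 2, so a_1 = 2
5 = 2·2 + 1, so a_2 = 2

2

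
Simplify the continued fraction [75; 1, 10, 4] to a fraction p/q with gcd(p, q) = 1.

3416/45

a_0 = 75: 75/1
a_1 = 1: 76/1
a_2 = 10: 835/11
a_3 = 4: 3416/45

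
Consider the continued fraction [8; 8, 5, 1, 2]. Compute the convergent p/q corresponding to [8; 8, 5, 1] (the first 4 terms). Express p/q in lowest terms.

Start with 1.
5 + 1/(1/1) = 5 + 1/1 = 6/1
8 + 1/(6/1) = 8 + 1/6 = 49/6
8 + 1/(49/6) = 8 + 6/49 = 398/49

398/49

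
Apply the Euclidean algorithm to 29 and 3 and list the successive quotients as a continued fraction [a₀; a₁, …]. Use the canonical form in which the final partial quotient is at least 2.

Apply division with remainder until the remainder is 0:
29 = 9·3 + 2, so a_0 = 9
3 = 1·2 + 1, so a_1 = 1
2 = 2·1 + 0, so a_2 = 2

[9; 1, 2]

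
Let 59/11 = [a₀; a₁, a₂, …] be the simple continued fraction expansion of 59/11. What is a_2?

1

⌊59/11⌋ = 5, remainder 4
⌊11/4⌋ = 2, remainder 3
⌊4/3⌋ = 1, remainder 1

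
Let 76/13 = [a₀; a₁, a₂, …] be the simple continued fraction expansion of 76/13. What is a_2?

5

76 = 5·13 + 11, so a_0 = 5
13 = 1·11 + 2, so a_1 = 1
11 = 5·2 + 1, so a_2 = 5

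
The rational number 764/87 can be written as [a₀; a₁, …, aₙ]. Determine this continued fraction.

[8; 1, 3, 1, 1, 2, 1, 2]

764 ÷ 87 → quotient 8, remainder 68
87 ÷ 68 → quotient 1, remainder 19
68 ÷ 19 → quotient 3, remainder 11
19 ÷ 11 → quotient 1, remainder 8
11 ÷ 8 → quotient 1, remainder 3
8 ÷ 3 → quotient 2, remainder 2
3 ÷ 2 → quotient 1, remainder 1
2 ÷ 1 → quotient 2, remainder 0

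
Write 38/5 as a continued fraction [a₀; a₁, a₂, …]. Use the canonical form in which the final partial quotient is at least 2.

Run the Euclidean algorithm, recording each quotient:
38 = 7·5 + 3, so a_0 = 7
5 = 1·3 + 2, so a_1 = 1
3 = 1·2 + 1, so a_2 = 1
2 = 2·1 + 0, so a_3 = 2

[7; 1, 1, 2]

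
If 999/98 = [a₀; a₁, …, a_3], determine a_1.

5

Repeatedly divide and take the remainder:
999 ÷ 98 → quotient 10, remainder 19
98 ÷ 19 → quotient 5, remainder 3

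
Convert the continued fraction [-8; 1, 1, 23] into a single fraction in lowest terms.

a_0 = -8: -8/1
a_1 = 1: -7/1
a_2 = 1: -15/2
a_3 = 23: -352/47

-352/47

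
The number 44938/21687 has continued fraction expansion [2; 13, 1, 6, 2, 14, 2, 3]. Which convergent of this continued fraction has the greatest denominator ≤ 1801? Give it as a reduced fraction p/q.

List convergents until the denominator exceeds the bound:
a_0 = 2: 2/1  (≤ bound)
a_1 = 13: 27/13  (≤ bound)
a_2 = 1: 29/14  (≤ bound)
a_3 = 6: 201/97  (≤ bound)
a_4 = 2: 431/208  (≤ bound)
a_5 = 14: 6235/3009  (> 1801, stop)

431/208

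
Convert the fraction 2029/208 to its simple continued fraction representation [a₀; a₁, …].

[9; 1, 3, 12, 1, 3]

Run the Euclidean algorithm, recording each quotient:
⌊2029/208⌋ = 9, remainder 157
⌊208/157⌋ = 1, remainder 51
⌊157/51⌋ = 3, remainder 4
⌊51/4⌋ = 12, remainder 3
⌊4/3⌋ = 1, remainder 1
⌊3/1⌋ = 3, remainder 0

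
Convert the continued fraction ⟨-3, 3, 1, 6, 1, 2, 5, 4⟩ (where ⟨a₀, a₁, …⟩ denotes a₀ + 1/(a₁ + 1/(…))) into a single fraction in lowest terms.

Start with 4.
5 + 1/(4/1) = 5 + 1/4 = 21/4
2 + 1/(21/4) = 2 + 4/21 = 46/21
1 + 1/(46/21) = 1 + 21/46 = 67/46
6 + 1/(67/46) = 6 + 46/67 = 448/67
1 + 1/(448/67) = 1 + 67/448 = 515/448
3 + 1/(515/448) = 3 + 448/515 = 1993/515
-3 + 1/(1993/515) = -3 + 515/1993 = -5464/1993

-5464/1993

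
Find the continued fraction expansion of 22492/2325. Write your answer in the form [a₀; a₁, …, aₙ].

Apply division with remainder until the remainder is 0:
22492 = 9·2325 + 1567, so a_0 = 9
2325 = 1·1567 + 758, so a_1 = 1
1567 = 2·758 + 51, so a_2 = 2
758 = 14·51 + 44, so a_3 = 14
51 = 1·44 + 7, so a_4 = 1
44 = 6·7 + 2, so a_5 = 6
7 = 3·2 + 1, so a_6 = 3
2 = 2·1 + 0, so a_7 = 2

[9; 1, 2, 14, 1, 6, 3, 2]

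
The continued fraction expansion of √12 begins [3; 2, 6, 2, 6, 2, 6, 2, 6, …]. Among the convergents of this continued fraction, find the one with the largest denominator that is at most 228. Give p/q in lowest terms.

627/181

List convergents until the denominator exceeds the bound:
a_0 = 3: 3/1  (≤ bound)
a_1 = 2: 7/2  (≤ bound)
a_2 = 6: 45/13  (≤ bound)
a_3 = 2: 97/28  (≤ bound)
a_4 = 6: 627/181  (≤ bound)
a_5 = 2: 1351/390  (> 228, stop)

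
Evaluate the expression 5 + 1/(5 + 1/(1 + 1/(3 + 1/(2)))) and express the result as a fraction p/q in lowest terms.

Use the convergent recurrence hₖ = aₖ·hₖ₋₁ + hₖ₋₂ (and likewise for the denominators kₖ):
a_0 = 5: 5/1
a_1 = 5: 26/5
a_2 = 1: 31/6
a_3 = 3: 119/23
a_4 = 2: 269/52

269/52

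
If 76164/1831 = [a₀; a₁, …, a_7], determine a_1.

1

76164 = 41·1831 + 1093, so a_0 = 41
1831 = 1·1093 + 738, so a_1 = 1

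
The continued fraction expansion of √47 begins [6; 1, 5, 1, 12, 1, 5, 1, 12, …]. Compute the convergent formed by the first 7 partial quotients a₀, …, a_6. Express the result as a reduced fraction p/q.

Start with 5.
1 + 1/(5/1) = 1 + 1/5 = 6/5
12 + 1/(6/5) = 12 + 5/6 = 77/6
1 + 1/(77/6) = 1 + 6/77 = 83/77
5 + 1/(83/77) = 5 + 77/83 = 492/83
1 + 1/(492/83) = 1 + 83/492 = 575/492
6 + 1/(575/492) = 6 + 492/575 = 3942/575

3942/575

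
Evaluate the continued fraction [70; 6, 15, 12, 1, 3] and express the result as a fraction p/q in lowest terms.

Collapse the nested fraction from the inside out:
Start with 3.
1 + 1/(3/1) = 1 + 1/3 = 4/3
12 + 1/(4/3) = 12 + 3/4 = 51/4
15 + 1/(51/4) = 15 + 4/51 = 769/51
6 + 1/(769/51) = 6 + 51/769 = 4665/769
70 + 1/(4665/769) = 70 + 769/4665 = 327319/4665

327319/4665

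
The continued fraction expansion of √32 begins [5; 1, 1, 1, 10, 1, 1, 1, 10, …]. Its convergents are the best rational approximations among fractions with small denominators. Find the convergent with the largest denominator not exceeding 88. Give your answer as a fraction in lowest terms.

379/67

List convergents until the denominator exceeds the bound:
a_0 = 5: 5/1  (≤ bound)
a_1 = 1: 6/1  (≤ bound)
a_2 = 1: 11/2  (≤ bound)
a_3 = 1: 17/3  (≤ bound)
a_4 = 10: 181/32  (≤ bound)
a_5 = 1: 198/35  (≤ bound)
a_6 = 1: 379/67  (≤ bound)
a_7 = 1: 577/102  (> 88, stop)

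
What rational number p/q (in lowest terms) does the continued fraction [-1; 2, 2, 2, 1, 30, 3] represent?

Build up convergents one term at a time:
a_0 = -1: -1/1
a_1 = 2: -1/2
a_2 = 2: -3/5
a_3 = 2: -7/12
a_4 = 1: -10/17
a_5 = 30: -307/522
a_6 = 3: -931/1583

-931/1583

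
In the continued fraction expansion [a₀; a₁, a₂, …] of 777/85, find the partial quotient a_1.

777 ÷ 85 → quotient 9, remainder 12
85 ÷ 12 → quotient 7, remainder 1

7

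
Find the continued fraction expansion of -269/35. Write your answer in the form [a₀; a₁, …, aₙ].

⌊-269/35⌋ = -8, remainder 11
⌊35/11⌋ = 3, remainder 2
⌊11/2⌋ = 5, remainder 1
⌊2/1⌋ = 2, remainder 0

[-8; 3, 5, 2]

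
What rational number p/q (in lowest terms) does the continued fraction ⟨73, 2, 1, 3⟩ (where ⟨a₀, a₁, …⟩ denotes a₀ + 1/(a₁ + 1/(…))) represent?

a_0 = 73: 73/1
a_1 = 2: 147/2
a_2 = 1: 220/3
a_3 = 3: 807/11

807/11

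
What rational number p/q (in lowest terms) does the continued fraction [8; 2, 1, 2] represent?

67/8

Compute successive convergents:
a_0 = 8: 8/1
a_1 = 2: 17/2
a_2 = 1: 25/3
a_3 = 2: 67/8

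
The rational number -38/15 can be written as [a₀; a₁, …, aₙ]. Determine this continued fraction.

-38 ÷ 15 → quotient -3, remainder 7
15 ÷ 7 → quotient 2, remainder 1
7 ÷ 1 → quotient 7, remainder 0

[-3; 2, 7]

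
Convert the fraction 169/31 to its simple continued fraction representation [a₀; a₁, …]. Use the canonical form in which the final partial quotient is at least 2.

169 ÷ 31 → quotient 5, remainder 14
31 ÷ 14 → quotient 2, remainder 3
14 ÷ 3 → quotient 4, remainder 2
3 ÷ 2 → quotient 1, remainder 1
2 ÷ 1 → quotient 2, remainder 0

[5; 2, 4, 1, 2]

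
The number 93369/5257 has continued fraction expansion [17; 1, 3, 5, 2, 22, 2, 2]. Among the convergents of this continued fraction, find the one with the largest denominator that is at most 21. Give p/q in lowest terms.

List convergents until the denominator exceeds the bound:
a_0 = 17: 17/1  (≤ bound)
a_1 = 1: 18/1  (≤ bound)
a_2 = 3: 71/4  (≤ bound)
a_3 = 5: 373/21  (≤ bound)
a_4 = 2: 817/46  (> 21, stop)

373/21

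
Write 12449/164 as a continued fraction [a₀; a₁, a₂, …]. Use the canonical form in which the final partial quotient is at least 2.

Apply division with remainder until the remainder is 0:
⌊12449/164⌋ = 75, remainder 149
⌊164/149⌋ = 1, remainder 15
⌊149/15⌋ = 9, remainder 14
⌊15/14⌋ = 1, remainder 1
⌊14/1⌋ = 14, remainder 0

[75; 1, 9, 1, 14]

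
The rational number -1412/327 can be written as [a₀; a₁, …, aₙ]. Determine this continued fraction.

[-5; 1, 2, 6, 1, 14]

-1412 ÷ 327 → quotient -5, remainder 223
327 ÷ 223 → quotient 1, remainder 104
223 ÷ 104 → quotient 2, remainder 15
104 ÷ 15 → quotient 6, remainder 14
15 ÷ 14 → quotient 1, remainder 1
14 ÷ 1 → quotient 14, remainder 0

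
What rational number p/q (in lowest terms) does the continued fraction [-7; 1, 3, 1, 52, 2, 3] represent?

-11552/1863

Starting at the tail and folding back:
Start with 3.
2 + 1/(3/1) = 2 + 1/3 = 7/3
52 + 1/(7/3) = 52 + 3/7 = 367/7
1 + 1/(367/7) = 1 + 7/367 = 374/367
3 + 1/(374/367) = 3 + 367/374 = 1489/374
1 + 1/(1489/374) = 1 + 374/1489 = 1863/1489
-7 + 1/(1863/1489) = -7 + 1489/1863 = -11552/1863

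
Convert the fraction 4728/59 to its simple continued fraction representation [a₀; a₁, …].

Run the Euclidean algorithm, recording each quotient:
4728 = 80·59 + 8, so a_0 = 80
59 = 7·8 + 3, so a_1 = 7
8 = 2·3 + 2, so a_2 = 2
3 = 1·2 + 1, so a_3 = 1
2 = 2·1 + 0, so a_4 = 2

[80; 7, 2, 1, 2]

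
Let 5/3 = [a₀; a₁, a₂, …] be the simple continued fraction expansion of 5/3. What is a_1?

5 ÷ 3 → quotient 1, remainder 2
3 ÷ 2 → quotient 1, remainder 1

1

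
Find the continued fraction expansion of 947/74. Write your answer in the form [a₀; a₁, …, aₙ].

⌊947/74⌋ = 12, remainder 59
⌊74/59⌋ = 1, remainder 15
⌊59/15⌋ = 3, remainder 14
⌊15/14⌋ = 1, remainder 1
⌊14/1⌋ = 14, remainder 0

[12; 1, 3, 1, 14]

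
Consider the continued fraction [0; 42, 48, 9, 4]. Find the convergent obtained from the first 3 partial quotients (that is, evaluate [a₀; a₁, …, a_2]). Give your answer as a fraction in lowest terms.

48/2017

a_0 = 0: 0/1
a_1 = 42: 1/42
a_2 = 48: 48/2017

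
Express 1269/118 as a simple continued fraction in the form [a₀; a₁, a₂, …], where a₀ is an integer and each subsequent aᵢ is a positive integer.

[10; 1, 3, 14, 2]

1269 = 10·118 + 89, so a_0 = 10
118 = 1·89 + 29, so a_1 = 1
89 = 3·29 + 2, so a_2 = 3
29 = 14·2 + 1, so a_3 = 14
2 = 2·1 + 0, so a_4 = 2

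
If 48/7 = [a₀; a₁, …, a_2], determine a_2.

6

Apply division with remainder until the remainder is 0:
48 = 6·7 + 6, so a_0 = 6
7 = 1·6 + 1, so a_1 = 1
6 = 6·1 + 0, so a_2 = 6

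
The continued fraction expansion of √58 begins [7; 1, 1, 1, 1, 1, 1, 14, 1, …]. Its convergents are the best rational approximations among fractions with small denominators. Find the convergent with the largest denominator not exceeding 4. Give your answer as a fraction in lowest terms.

23/3

List convergents until the denominator exceeds the bound:
a_0 = 7: 7/1  (≤ bound)
a_1 = 1: 8/1  (≤ bound)
a_2 = 1: 15/2  (≤ bound)
a_3 = 1: 23/3  (≤ bound)
a_4 = 1: 38/5  (> 4, stop)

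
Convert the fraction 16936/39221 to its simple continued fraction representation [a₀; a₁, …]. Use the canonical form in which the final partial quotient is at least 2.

⌊16936/39221⌋ = 0, remainder 16936
⌊39221/16936⌋ = 2, remainder 5349
⌊16936/5349⌋ = 3, remainder 889
⌊5349/889⌋ = 6, remainder 15
⌊889/15⌋ = 59, remainder 4
⌊15/4⌋ = 3, remainder 3
⌊4/3⌋ = 1, remainder 1
⌊3/1⌋ = 3, remainder 0

[0; 2, 3, 6, 59, 3, 1, 3]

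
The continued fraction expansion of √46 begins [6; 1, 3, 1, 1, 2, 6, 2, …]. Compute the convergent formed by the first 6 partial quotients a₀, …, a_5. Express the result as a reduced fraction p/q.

a_0 = 6: 6/1
a_1 = 1: 7/1
a_2 = 3: 27/4
a_3 = 1: 34/5
a_4 = 1: 61/9
a_5 = 2: 156/23

156/23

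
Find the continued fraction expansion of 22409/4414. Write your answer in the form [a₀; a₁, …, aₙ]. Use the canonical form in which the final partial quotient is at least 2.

[5; 13, 48, 2, 3]

22409 ÷ 4414 → quotient 5, remainder 339
4414 ÷ 339 → quotient 13, remainder 7
339 ÷ 7 → quotient 48, remainder 3
7 ÷ 3 → quotient 2, remainder 1
3 ÷ 1 → quotient 3, remainder 0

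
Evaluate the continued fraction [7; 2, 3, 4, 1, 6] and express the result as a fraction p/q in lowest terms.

1873/252

Collapse the nested fraction from the inside out:
Start with 6.
1 + 1/(6/1) = 1 + 1/6 = 7/6
4 + 1/(7/6) = 4 + 6/7 = 34/7
3 + 1/(34/7) = 3 + 7/34 = 109/34
2 + 1/(109/34) = 2 + 34/109 = 252/109
7 + 1/(252/109) = 7 + 109/252 = 1873/252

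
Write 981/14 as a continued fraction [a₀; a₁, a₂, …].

[70; 14]

Apply division with remainder until the remainder is 0:
⌊981/14⌋ = 70, remainder 1
⌊14/1⌋ = 14, remainder 0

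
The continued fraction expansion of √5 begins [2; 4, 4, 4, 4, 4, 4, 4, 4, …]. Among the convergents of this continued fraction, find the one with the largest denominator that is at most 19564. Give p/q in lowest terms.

12238/5473

a_0 = 2: 2/1  (≤ bound)
a_1 = 4: 9/4  (≤ bound)
a_2 = 4: 38/17  (≤ bound)
a_3 = 4: 161/72  (≤ bound)
a_4 = 4: 682/305  (≤ bound)
a_5 = 4: 2889/1292  (≤ bound)
a_6 = 4: 12238/5473  (≤ bound)
a_7 = 4: 51841/23184  (> 19564, stop)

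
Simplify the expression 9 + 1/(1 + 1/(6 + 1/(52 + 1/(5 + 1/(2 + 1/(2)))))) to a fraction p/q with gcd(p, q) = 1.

a_0 = 9: 9/1
a_1 = 1: 10/1
a_2 = 6: 69/7
a_3 = 52: 3598/365
a_4 = 5: 18059/1832
a_5 = 2: 39716/4029
a_6 = 2: 97491/9890

97491/9890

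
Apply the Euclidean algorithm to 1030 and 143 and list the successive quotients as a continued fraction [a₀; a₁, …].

[7; 4, 1, 13, 2]

⌊1030/143⌋ = 7, remainder 29
⌊143/29⌋ = 4, remainder 27
⌊29/27⌋ = 1, remainder 2
⌊27/2⌋ = 13, remainder 1
⌊2/1⌋ = 2, remainder 0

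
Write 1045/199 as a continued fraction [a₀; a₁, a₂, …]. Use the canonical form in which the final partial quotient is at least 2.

[5; 3, 1, 49]

Repeatedly divide and take the remainder:
1045 = 5·199 + 50, so a_0 = 5
199 = 3·50 + 49, so a_1 = 3
50 = 1·49 + 1, so a_2 = 1
49 = 49·1 + 0, so a_3 = 49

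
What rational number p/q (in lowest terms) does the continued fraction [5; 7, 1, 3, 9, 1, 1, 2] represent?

7837/1528

Collapse the nested fraction from the inside out:
Start with 2.
1 + 1/(2/1) = 1 + 1/2 = 3/2
1 + 1/(3/2) = 1 + 2/3 = 5/3
9 + 1/(5/3) = 9 + 3/5 = 48/5
3 + 1/(48/5) = 3 + 5/48 = 149/48
1 + 1/(149/48) = 1 + 48/149 = 197/149
7 + 1/(197/149) = 7 + 149/197 = 1528/197
5 + 1/(1528/197) = 5 + 197/1528 = 7837/1528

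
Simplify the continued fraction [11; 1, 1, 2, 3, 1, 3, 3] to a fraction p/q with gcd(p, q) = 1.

a_0 = 11: 11/1
a_1 = 1: 12/1
a_2 = 1: 23/2
a_3 = 2: 58/5
a_4 = 3: 197/17
a_5 = 1: 255/22
a_6 = 3: 962/83
a_7 = 3: 3141/271

3141/271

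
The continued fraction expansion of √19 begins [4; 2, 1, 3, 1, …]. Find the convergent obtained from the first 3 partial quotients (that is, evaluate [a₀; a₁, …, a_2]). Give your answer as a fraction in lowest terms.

13/3

Build up convergents one term at a time:
a_0 = 4: 4/1
a_1 = 2: 9/2
a_2 = 1: 13/3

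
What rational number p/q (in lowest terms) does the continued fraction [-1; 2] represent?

a_0 = -1: -1/1
a_1 = 2: -1/2

-1/2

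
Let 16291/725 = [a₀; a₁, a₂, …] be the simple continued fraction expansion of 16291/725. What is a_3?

1

⌊16291/725⌋ = 22, remainder 341
⌊725/341⌋ = 2, remainder 43
⌊341/43⌋ = 7, remainder 40
⌊43/40⌋ = 1, remainder 3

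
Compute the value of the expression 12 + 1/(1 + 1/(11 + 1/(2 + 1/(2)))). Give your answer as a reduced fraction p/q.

Start with 2.
2 + 1/(2/1) = 2 + 1/2 = 5/2
11 + 1/(5/2) = 11 + 2/5 = 57/5
1 + 1/(57/5) = 1 + 5/57 = 62/57
12 + 1/(62/57) = 12 + 57/62 = 801/62

801/62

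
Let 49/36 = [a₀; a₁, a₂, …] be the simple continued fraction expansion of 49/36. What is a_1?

⌊49/36⌋ = 1, remainder 13
⌊36/13⌋ = 2, remainder 10

2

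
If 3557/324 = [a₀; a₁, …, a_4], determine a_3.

3

3557 ÷ 324 → quotient 10, remainder 317
324 ÷ 317 → quotient 1, remainder 7
317 ÷ 7 → quotient 45, remainder 2
7 ÷ 2 → quotient 3, remainder 1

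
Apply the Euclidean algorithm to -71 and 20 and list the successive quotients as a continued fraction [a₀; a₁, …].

[-4; 2, 4, 2]

Run the Euclidean algorithm, recording each quotient:
⌊-71/20⌋ = -4, remainder 9
⌊20/9⌋ = 2, remainder 2
⌊9/2⌋ = 4, remainder 1
⌊2/1⌋ = 2, remainder 0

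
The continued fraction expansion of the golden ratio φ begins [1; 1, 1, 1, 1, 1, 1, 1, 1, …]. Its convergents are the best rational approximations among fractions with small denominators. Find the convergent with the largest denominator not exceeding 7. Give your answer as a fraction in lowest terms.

List convergents until the denominator exceeds the bound:
a_0 = 1: 1/1  (≤ bound)
a_1 = 1: 2/1  (≤ bound)
a_2 = 1: 3/2  (≤ bound)
a_3 = 1: 5/3  (≤ bound)
a_4 = 1: 8/5  (≤ bound)
a_5 = 1: 13/8  (> 7, stop)

8/5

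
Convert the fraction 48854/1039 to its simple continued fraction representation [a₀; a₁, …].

Repeatedly divide and take the remainder:
⌊48854/1039⌋ = 47, remainder 21
⌊1039/21⌋ = 49, remainder 10
⌊21/10⌋ = 2, remainder 1
⌊10/1⌋ = 10, remainder 0

[47; 49, 2, 10]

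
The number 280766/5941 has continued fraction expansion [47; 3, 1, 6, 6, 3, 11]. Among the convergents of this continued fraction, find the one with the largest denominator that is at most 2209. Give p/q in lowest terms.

24811/525

List convergents until the denominator exceeds the bound:
a_0 = 47: 47/1  (≤ bound)
a_1 = 3: 142/3  (≤ bound)
a_2 = 1: 189/4  (≤ bound)
a_3 = 6: 1276/27  (≤ bound)
a_4 = 6: 7845/166  (≤ bound)
a_5 = 3: 24811/525  (≤ bound)
a_6 = 11: 280766/5941  (> 2209, stop)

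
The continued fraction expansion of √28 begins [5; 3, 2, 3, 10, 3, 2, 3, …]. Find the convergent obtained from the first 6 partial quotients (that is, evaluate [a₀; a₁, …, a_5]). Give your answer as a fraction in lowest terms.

4048/765

a_0 = 5: 5/1
a_1 = 3: 16/3
a_2 = 2: 37/7
a_3 = 3: 127/24
a_4 = 10: 1307/247
a_5 = 3: 4048/765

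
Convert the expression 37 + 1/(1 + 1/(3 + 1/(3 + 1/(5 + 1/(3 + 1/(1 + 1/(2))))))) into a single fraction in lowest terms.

30139/798

a_0 = 37: 37/1
a_1 = 1: 38/1
a_2 = 3: 151/4
a_3 = 3: 491/13
a_4 = 5: 2606/69
a_5 = 3: 8309/220
a_6 = 1: 10915/289
a_7 = 2: 30139/798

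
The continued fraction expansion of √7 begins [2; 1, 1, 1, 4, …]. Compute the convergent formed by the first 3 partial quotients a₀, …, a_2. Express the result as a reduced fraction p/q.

5/2

Use the convergent recurrence hₖ = aₖ·hₖ₋₁ + hₖ₋₂ (and likewise for the denominators kₖ):
a_0 = 2: 2/1
a_1 = 1: 3/1
a_2 = 1: 5/2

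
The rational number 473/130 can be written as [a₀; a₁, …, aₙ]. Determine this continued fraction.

473 ÷ 130 → quotient 3, remainder 83
130 ÷ 83 → quotient 1, remainder 47
83 ÷ 47 → quotient 1, remainder 36
47 ÷ 36 → quotient 1, remainder 11
36 ÷ 11 → quotient 3, remainder 3
11 ÷ 3 → quotient 3, remainder 2
3 ÷ 2 → quotient 1, remainder 1
2 ÷ 1 → quotient 2, remainder 0

[3; 1, 1, 1, 3, 3, 1, 2]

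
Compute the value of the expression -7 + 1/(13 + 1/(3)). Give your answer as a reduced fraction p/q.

Start with 3.
13 + 1/(3/1) = 13 + 1/3 = 40/3
-7 + 1/(40/3) = -7 + 3/40 = -277/40

-277/40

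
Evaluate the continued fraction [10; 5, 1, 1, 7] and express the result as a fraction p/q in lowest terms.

845/83

Work from the innermost term outward:
Start with 7.
1 + 1/(7/1) = 1 + 1/7 = 8/7
1 + 1/(8/7) = 1 + 7/8 = 15/8
5 + 1/(15/8) = 5 + 8/15 = 83/15
10 + 1/(83/15) = 10 + 15/83 = 845/83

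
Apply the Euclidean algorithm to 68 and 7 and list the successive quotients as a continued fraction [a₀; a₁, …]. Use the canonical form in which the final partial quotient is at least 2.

Repeatedly divide and take the remainder:
68 = 9·7 + 5, so a_0 = 9
7 = 1·5 + 2, so a_1 = 1
5 = 2·2 + 1, so a_2 = 2
2 = 2·1 + 0, so a_3 = 2

[9; 1, 2, 2]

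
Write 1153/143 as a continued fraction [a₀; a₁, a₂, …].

[8; 15, 1, 8]

Apply division with remainder until the remainder is 0:
1153 = 8·143 + 9, so a_0 = 8
143 = 15·9 + 8, so a_1 = 15
9 = 1·8 + 1, so a_2 = 1
8 = 8·1 + 0, so a_3 = 8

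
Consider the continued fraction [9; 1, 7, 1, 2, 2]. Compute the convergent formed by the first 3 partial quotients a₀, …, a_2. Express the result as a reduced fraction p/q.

79/8

Build up convergents one term at a time:
a_0 = 9: 9/1
a_1 = 1: 10/1
a_2 = 7: 79/8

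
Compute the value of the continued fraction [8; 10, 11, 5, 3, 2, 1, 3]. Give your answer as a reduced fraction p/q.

179201/22126

Use the convergent recurrence hₖ = aₖ·hₖ₋₁ + hₖ₋₂ (and likewise for the denominators kₖ):
a_0 = 8: 8/1
a_1 = 10: 81/10
a_2 = 11: 899/111
a_3 = 5: 4576/565
a_4 = 3: 14627/1806
a_5 = 2: 33830/4177
a_6 = 1: 48457/5983
a_7 = 3: 179201/22126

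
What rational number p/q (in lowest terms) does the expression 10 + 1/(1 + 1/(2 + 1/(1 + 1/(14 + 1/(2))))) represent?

1311/122

a_0 = 10: 10/1
a_1 = 1: 11/1
a_2 = 2: 32/3
a_3 = 1: 43/4
a_4 = 14: 634/59
a_5 = 2: 1311/122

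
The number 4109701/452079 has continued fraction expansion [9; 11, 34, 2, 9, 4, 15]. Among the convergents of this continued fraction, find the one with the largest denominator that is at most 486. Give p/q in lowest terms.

a_0 = 9: 9/1  (≤ bound)
a_1 = 11: 100/11  (≤ bound)
a_2 = 34: 3409/375  (≤ bound)
a_3 = 2: 6918/761  (> 486, stop)

3409/375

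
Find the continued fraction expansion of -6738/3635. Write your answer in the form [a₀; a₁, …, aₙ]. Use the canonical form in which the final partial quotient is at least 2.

Apply division with remainder until the remainder is 0:
-6738 = -2·3635 + 532, so a_0 = -2
3635 = 6·532 + 443, so a_1 = 6
532 = 1·443 + 89, so a_2 = 1
443 = 4·89 + 87, so a_3 = 4
89 = 1·87 + 2, so a_4 = 1
87 = 43·2 + 1, so a_5 = 43
2 = 2·1 + 0, so a_6 = 2

[-2; 6, 1, 4, 1, 43, 2]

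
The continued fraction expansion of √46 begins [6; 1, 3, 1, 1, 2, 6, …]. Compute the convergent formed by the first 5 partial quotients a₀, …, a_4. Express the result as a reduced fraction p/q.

a_0 = 6: 6/1
a_1 = 1: 7/1
a_2 = 3: 27/4
a_3 = 1: 34/5
a_4 = 1: 61/9

61/9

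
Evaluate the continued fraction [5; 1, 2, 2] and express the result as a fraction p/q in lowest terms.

Starting at the tail and folding back:
Start with 2.
2 + 1/(2/1) = 2 + 1/2 = 5/2
1 + 1/(5/2) = 1 + 2/5 = 7/5
5 + 1/(7/5) = 5 + 5/7 = 40/7

40/7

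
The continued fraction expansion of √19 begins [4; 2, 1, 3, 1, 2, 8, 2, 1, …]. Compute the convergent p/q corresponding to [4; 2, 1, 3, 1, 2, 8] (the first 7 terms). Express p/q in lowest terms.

1421/326

Start with 8.
2 + 1/(8/1) = 2 + 1/8 = 17/8
1 + 1/(17/8) = 1 + 8/17 = 25/17
3 + 1/(25/17) = 3 + 17/25 = 92/25
1 + 1/(92/25) = 1 + 25/92 = 117/92
2 + 1/(117/92) = 2 + 92/117 = 326/117
4 + 1/(326/117) = 4 + 117/326 = 1421/326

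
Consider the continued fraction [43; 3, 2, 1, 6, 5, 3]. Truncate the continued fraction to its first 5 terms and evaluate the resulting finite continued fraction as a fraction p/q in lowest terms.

a_0 = 43: 43/1
a_1 = 3: 130/3
a_2 = 2: 303/7
a_3 = 1: 433/10
a_4 = 6: 2901/67

2901/67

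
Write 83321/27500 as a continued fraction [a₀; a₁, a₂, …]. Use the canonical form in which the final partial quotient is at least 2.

[3; 33, 2, 58, 7]

⌊83321/27500⌋ = 3, remainder 821
⌊27500/821⌋ = 33, remainder 407
⌊821/407⌋ = 2, remainder 7
⌊407/7⌋ = 58, remainder 1
⌊7/1⌋ = 7, remainder 0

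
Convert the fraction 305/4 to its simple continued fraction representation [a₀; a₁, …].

Apply division with remainder until the remainder is 0:
305 ÷ 4 → quotient 76, remainder 1
4 ÷ 1 → quotient 4, remainder 0

[76; 4]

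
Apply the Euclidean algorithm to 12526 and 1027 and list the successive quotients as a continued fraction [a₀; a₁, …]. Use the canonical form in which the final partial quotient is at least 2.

12526 ÷ 1027 → quotient 12, remainder 202
1027 ÷ 202 → quotient 5, remainder 17
202 ÷ 17 → quotient 11, remainder 15
17 ÷ 15 → quotient 1, remainder 2
15 ÷ 2 → quotient 7, remainder 1
2 ÷ 1 → quotient 2, remainder 0

[12; 5, 11, 1, 7, 2]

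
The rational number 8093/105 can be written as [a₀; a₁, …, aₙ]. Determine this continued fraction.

⌊8093/105⌋ = 77, remainder 8
⌊105/8⌋ = 13, remainder 1
⌊8/1⌋ = 8, remainder 0

[77; 13, 8]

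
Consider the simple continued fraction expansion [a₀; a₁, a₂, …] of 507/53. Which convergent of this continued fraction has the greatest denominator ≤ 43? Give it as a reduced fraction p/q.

a_0 = 9: 9/1  (≤ bound)
a_1 = 1: 10/1  (≤ bound)
a_2 = 1: 19/2  (≤ bound)
a_3 = 3: 67/7  (≤ bound)
a_4 = 3: 220/23  (≤ bound)
a_5 = 2: 507/53  (> 43, stop)

220/23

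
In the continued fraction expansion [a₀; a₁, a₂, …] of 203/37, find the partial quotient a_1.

2

203 = 5·37 + 18, so a_0 = 5
37 = 2·18 + 1, so a_1 = 2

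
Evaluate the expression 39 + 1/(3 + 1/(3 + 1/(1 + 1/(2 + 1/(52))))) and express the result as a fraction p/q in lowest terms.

a_0 = 39: 39/1
a_1 = 3: 118/3
a_2 = 3: 393/10
a_3 = 1: 511/13
a_4 = 2: 1415/36
a_5 = 52: 74091/1885

74091/1885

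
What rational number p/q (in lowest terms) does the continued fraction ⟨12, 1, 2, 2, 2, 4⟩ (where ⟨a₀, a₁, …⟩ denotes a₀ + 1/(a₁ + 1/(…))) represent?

953/75

a_0 = 12: 12/1
a_1 = 1: 13/1
a_2 = 2: 38/3
a_3 = 2: 89/7
a_4 = 2: 216/17
a_5 = 4: 953/75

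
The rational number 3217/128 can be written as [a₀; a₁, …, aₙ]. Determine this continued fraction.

[25; 7, 1, 1, 8]

3217 = 25·128 + 17, so a_0 = 25
128 = 7·17 + 9, so a_1 = 7
17 = 1·9 + 8, so a_2 = 1
9 = 1·8 + 1, so a_3 = 1
8 = 8·1 + 0, so a_4 = 8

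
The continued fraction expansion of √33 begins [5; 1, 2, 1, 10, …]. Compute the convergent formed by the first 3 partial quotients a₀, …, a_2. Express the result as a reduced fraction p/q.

a_0 = 5: 5/1
a_1 = 1: 6/1
a_2 = 2: 17/3

17/3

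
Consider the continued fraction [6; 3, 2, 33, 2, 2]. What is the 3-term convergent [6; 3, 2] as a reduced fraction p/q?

44/7

Work from the innermost term outward:
Start with 2.
3 + 1/(2/1) = 3 + 1/2 = 7/2
6 + 1/(7/2) = 6 + 2/7 = 44/7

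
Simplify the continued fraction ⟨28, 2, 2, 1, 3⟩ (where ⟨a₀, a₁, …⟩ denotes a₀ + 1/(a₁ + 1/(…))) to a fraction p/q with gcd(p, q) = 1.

739/26

Start with 3.
1 + 1/(3/1) = 1 + 1/3 = 4/3
2 + 1/(4/3) = 2 + 3/4 = 11/4
2 + 1/(11/4) = 2 + 4/11 = 26/11
28 + 1/(26/11) = 28 + 11/26 = 739/26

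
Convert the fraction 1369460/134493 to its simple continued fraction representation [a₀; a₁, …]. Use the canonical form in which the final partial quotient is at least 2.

1369460 = 10·134493 + 24530, so a_0 = 10
134493 = 5·24530 + 11843, so a_1 = 5
24530 = 2·11843 + 844, so a_2 = 2
11843 = 14·844 + 27, so a_3 = 14
844 = 31·27 + 7, so a_4 = 31
27 = 3·7 + 6, so a_5 = 3
7 = 1·6 + 1, so a_6 = 1
6 = 6·1 + 0, so a_7 = 6

[10; 5, 2, 14, 31, 3, 1, 6]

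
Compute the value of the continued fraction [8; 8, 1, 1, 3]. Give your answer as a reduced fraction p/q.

a_0 = 8: 8/1
a_1 = 8: 65/8
a_2 = 1: 73/9
a_3 = 1: 138/17
a_4 = 3: 487/60

487/60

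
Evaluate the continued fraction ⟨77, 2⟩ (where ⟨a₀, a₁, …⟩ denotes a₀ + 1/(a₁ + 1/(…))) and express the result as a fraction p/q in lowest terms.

155/2

Compute successive convergents:
a_0 = 77: 77/1
a_1 = 2: 155/2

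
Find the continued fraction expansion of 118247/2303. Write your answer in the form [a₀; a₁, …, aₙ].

118247 = 51·2303 + 794, so a_0 = 51
2303 = 2·794 + 715, so a_1 = 2
794 = 1·715 + 79, so a_2 = 1
715 = 9·79 + 4, so a_3 = 9
79 = 19·4 + 3, so a_4 = 19
4 = 1·3 + 1, so a_5 = 1
3 = 3·1 + 0, so a_6 = 3

[51; 2, 1, 9, 19, 1, 3]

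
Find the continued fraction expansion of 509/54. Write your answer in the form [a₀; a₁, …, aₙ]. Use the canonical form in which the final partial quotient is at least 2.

509 = 9·54 + 23, so a_0 = 9
54 = 2·23 + 8, so a_1 = 2
23 = 2·8 + 7, so a_2 = 2
8 = 1·7 + 1, so a_3 = 1
7 = 7·1 + 0, so a_4 = 7

[9; 2, 2, 1, 7]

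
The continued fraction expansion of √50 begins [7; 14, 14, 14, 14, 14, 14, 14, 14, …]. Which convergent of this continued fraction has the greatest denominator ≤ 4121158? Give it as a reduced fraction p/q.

3880899/548842

List convergents until the denominator exceeds the bound:
a_0 = 7: 7/1  (≤ bound)
a_1 = 14: 99/14  (≤ bound)
a_2 = 14: 1393/197  (≤ bound)
a_3 = 14: 19601/2772  (≤ bound)
a_4 = 14: 275807/39005  (≤ bound)
a_5 = 14: 3880899/548842  (≤ bound)
a_6 = 14: 54608393/7722793  (> 4121158, stop)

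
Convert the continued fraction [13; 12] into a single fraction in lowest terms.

a_0 = 13: 13/1
a_1 = 12: 157/12

157/12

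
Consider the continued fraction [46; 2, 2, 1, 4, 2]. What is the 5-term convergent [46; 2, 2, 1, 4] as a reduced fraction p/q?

Start with 4.
1 + 1/(4/1) = 1 + 1/4 = 5/4
2 + 1/(5/4) = 2 + 4/5 = 14/5
2 + 1/(14/5) = 2 + 5/14 = 33/14
46 + 1/(33/14) = 46 + 14/33 = 1532/33

1532/33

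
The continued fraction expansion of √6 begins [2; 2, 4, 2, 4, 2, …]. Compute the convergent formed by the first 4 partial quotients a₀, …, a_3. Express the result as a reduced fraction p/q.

a_0 = 2: 2/1
a_1 = 2: 5/2
a_2 = 4: 22/9
a_3 = 2: 49/20

49/20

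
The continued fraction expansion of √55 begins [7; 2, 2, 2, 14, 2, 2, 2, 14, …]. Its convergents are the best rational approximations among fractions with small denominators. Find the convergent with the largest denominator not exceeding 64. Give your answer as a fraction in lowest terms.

89/12

a_0 = 7: 7/1  (≤ bound)
a_1 = 2: 15/2  (≤ bound)
a_2 = 2: 37/5  (≤ bound)
a_3 = 2: 89/12  (≤ bound)
a_4 = 14: 1283/173  (> 64, stop)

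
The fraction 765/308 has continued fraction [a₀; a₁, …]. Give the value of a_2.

14

Run the Euclidean algorithm, recording each quotient:
⌊765/308⌋ = 2, remainder 149
⌊308/149⌋ = 2, remainder 10
⌊149/10⌋ = 14, remainder 9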